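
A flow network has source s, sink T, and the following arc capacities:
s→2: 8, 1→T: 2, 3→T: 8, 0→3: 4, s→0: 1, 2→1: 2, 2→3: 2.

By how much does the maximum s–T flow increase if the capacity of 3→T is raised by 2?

0

Original max flow = 5.
Edge 3→T does not cross the min cut (source side {2, s}), so extra capacity there cannot help.
New max flow = 5. Increase = 0.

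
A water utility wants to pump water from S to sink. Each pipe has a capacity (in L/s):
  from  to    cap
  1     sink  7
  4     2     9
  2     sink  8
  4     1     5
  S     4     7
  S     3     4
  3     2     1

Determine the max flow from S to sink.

8

Augment S→4→1→sink: bottleneck 5. Total 5.
Augment S→4→2→sink: bottleneck 2. Total 7.
Augment S→3→2→sink: bottleneck 1. Total 8.
No augmenting path remains in the residual graph.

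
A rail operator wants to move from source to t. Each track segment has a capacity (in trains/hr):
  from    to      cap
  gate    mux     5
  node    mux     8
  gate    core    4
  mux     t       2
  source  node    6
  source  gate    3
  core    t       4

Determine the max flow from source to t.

5

Augment source→gate→core→t: bottleneck 3. Total 3.
Augment source→node→mux→t: bottleneck 2. Total 5.
No augmenting path remains in the residual graph.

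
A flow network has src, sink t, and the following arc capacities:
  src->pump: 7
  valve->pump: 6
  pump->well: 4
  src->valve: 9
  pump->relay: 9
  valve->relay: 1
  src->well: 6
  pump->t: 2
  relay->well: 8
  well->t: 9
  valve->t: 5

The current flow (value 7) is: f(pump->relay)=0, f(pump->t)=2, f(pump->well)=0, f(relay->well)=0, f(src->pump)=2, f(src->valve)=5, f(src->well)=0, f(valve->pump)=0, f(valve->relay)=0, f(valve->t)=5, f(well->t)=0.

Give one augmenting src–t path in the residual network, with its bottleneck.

src->well->t, bottleneck 6

Residual along src->well->t: src->well: 6, well->t: 9.
Bottleneck = min = 6.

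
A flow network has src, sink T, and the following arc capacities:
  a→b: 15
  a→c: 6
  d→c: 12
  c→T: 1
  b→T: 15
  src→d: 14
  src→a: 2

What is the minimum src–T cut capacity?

3

Max flow = 3 (via 2 augmenting paths).
In the residual at optimum, the set reachable from src is {c, d, src}.
Cut edges: src→a (cap 2), c→T (cap 1). Sum = 3.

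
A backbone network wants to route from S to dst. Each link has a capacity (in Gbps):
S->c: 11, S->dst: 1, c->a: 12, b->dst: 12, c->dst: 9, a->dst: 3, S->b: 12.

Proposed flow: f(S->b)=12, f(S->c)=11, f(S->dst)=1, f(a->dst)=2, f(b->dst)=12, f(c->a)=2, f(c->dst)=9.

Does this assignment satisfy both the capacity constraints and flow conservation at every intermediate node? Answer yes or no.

Yes

Every edge has 0 ≤ f(e) ≤ cap(e).
At each intermediate node, inflow equals outflow.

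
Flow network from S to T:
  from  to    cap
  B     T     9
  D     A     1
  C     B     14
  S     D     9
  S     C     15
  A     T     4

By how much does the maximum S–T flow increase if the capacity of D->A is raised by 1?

1

Original max flow = 10.
After raising cap(D->A), augmenting paths through that edge carry 1 more unit.
New max flow = 11. Increase = 1.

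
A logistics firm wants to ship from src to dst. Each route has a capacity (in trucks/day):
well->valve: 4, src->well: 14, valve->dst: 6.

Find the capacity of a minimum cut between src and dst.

4

Max flow = 4 (via 1 augmenting path).
In the residual at optimum, the set reachable from src is {src, well}.
Cut edges: well->valve (cap 4). Sum = 4.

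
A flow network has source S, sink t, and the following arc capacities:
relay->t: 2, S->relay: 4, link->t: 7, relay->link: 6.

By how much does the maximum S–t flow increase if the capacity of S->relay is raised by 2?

Original max flow = 4.
After raising cap(S->relay), augmenting paths through that edge carry 2 more units.
New max flow = 6. Increase = 2.

2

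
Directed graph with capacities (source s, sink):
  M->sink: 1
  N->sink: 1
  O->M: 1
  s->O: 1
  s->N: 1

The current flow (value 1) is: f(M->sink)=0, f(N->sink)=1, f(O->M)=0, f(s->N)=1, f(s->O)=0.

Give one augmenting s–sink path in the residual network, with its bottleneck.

Residual along s->O->M->sink: s->O: 1, O->M: 1, M->sink: 1.
Bottleneck = min = 1.

s->O->M->sink, bottleneck 1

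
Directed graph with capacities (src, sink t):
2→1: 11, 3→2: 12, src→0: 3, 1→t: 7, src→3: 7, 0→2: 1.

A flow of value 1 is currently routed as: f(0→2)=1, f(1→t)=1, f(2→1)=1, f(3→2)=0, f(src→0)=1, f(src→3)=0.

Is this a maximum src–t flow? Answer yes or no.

Residual path src→3→2→1→t has bottleneck 6 > 0.
Pushing 6 along it raises the flow to 7, so the given flow is not maximum.

No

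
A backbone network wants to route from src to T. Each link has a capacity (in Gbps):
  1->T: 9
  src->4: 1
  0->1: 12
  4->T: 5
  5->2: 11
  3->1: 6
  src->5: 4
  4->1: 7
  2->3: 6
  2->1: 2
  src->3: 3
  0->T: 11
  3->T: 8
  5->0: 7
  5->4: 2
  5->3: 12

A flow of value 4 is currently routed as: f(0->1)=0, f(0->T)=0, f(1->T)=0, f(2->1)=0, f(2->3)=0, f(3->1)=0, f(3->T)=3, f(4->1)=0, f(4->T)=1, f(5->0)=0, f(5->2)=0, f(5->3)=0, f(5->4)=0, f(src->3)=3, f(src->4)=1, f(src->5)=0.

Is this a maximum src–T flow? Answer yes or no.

No

Residual path src->5->4->T has bottleneck 2 > 0.
Pushing 2 along it raises the flow to 6, so the given flow is not maximum.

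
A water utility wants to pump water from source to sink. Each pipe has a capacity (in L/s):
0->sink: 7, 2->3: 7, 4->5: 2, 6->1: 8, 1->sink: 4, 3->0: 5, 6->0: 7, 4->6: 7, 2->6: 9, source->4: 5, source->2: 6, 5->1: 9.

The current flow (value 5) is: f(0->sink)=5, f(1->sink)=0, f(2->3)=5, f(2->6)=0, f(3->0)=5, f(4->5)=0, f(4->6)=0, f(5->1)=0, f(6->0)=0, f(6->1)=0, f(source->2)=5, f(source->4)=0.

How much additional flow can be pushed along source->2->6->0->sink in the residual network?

Residual capacities along the path: source->2: 1, 2->6: 9, 6->0: 7, 0->sink: 2.
Minimum is 1.

1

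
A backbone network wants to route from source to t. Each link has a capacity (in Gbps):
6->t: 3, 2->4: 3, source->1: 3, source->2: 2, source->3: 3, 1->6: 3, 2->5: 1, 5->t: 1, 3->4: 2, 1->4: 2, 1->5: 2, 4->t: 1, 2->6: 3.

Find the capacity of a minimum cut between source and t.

Max flow = 5 (via 3 augmenting paths).
In the residual at optimum, the set reachable from source is {1, 2, 3, 4, 5, 6, source}.
Cut edges: 4->t (cap 1), 5->t (cap 1), 6->t (cap 3). Sum = 5.

5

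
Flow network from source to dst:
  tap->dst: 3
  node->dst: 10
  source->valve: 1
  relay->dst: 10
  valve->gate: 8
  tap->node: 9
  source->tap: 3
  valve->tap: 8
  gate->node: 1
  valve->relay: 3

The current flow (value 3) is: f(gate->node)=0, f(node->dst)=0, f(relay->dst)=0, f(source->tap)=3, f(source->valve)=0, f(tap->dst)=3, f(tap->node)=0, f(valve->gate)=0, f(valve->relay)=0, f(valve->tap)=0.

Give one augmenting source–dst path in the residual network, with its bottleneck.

Residual along source->valve->relay->dst: source->valve: 1, valve->relay: 3, relay->dst: 10.
Bottleneck = min = 1.

source->valve->relay->dst, bottleneck 1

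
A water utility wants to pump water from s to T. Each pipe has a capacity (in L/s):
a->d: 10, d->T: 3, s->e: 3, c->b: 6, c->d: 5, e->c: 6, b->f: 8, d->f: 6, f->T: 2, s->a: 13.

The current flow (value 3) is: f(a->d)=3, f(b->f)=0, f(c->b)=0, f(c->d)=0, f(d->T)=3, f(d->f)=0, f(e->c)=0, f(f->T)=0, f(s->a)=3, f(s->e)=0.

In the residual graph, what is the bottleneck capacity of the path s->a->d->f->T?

Residual capacities along the path: s->a: 10, a->d: 7, d->f: 6, f->T: 2.
Minimum is 2.

2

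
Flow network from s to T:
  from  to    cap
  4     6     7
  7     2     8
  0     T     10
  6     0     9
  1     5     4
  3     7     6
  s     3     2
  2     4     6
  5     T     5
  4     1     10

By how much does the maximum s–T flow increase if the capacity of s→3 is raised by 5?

4

Original max flow = 2.
After raising cap(s→3), augmenting paths through that edge carry 4 more units.
New max flow = 6. Increase = 4.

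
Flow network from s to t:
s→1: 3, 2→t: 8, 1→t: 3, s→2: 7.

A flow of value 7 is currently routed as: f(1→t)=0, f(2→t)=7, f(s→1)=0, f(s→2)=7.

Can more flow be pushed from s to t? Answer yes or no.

Yes

Residual path s→1→t has bottleneck 3 > 0.
Pushing 3 along it raises the flow to 10, so the given flow is not maximum.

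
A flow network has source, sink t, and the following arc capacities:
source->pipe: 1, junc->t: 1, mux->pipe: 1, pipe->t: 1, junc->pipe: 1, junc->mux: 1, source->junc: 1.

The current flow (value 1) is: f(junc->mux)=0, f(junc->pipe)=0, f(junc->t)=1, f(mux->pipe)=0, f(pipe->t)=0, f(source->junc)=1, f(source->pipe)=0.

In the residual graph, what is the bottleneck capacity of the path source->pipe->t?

Residual capacities along the path: source->pipe: 1, pipe->t: 1.
Minimum is 1.

1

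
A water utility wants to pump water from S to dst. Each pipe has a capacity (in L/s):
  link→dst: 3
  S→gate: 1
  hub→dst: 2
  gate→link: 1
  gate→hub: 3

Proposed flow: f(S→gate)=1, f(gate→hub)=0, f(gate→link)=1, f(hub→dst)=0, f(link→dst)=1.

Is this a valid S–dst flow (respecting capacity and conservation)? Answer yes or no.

Yes

Every edge has 0 ≤ f(e) ≤ cap(e).
At each intermediate node, inflow equals outflow.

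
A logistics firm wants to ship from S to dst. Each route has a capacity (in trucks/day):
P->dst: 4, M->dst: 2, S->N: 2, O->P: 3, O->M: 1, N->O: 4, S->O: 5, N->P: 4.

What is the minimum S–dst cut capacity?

Max flow = 5 (via 3 augmenting paths).
In the residual at optimum, the set reachable from S is {N, O, P, S}.
Cut edges: O->M (cap 1), P->dst (cap 4). Sum = 5.

5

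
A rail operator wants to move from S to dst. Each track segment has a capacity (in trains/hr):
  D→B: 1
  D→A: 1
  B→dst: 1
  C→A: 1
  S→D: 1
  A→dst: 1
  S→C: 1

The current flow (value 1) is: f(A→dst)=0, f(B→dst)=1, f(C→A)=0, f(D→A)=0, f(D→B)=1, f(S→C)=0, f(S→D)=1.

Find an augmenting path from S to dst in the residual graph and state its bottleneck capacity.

S→C→A→dst, bottleneck 1

Residual along S→C→A→dst: S→C: 1, C→A: 1, A→dst: 1.
Bottleneck = min = 1.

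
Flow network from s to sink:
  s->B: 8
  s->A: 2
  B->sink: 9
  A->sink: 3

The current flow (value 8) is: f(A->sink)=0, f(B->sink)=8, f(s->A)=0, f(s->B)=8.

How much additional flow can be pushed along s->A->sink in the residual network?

Residual capacities along the path: s->A: 2, A->sink: 3.
Minimum is 2.

2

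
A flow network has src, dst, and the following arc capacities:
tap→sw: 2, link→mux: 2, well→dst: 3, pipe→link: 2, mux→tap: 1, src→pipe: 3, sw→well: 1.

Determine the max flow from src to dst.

1

Augment src→pipe→link→mux→tap→sw→well→dst: bottleneck 1. Total 1.
No augmenting path remains in the residual graph.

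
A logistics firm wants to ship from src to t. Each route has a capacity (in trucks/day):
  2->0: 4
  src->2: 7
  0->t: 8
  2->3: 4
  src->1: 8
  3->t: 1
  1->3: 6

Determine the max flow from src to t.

Augment src->1->3->t: bottleneck 1. Total 1.
Augment src->2->0->t: bottleneck 4. Total 5.
No augmenting path remains in the residual graph.

5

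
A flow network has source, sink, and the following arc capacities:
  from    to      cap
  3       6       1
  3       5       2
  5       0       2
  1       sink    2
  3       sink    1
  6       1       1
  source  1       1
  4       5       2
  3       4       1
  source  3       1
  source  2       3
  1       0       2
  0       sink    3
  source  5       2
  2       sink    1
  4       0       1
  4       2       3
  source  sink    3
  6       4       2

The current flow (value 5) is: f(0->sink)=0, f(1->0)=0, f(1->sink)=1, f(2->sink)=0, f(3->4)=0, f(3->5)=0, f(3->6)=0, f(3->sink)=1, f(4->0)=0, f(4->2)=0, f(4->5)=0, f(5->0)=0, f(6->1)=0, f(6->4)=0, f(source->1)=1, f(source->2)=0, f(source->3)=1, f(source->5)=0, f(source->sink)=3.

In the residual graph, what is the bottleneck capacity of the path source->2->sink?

1

Residual capacities along the path: source->2: 3, 2->sink: 1.
Minimum is 1.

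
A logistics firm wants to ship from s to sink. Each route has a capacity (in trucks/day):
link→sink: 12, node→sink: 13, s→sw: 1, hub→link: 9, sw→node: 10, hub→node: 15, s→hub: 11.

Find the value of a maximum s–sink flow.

12

Augment s→sw→node→sink: bottleneck 1. Total 1.
Augment s→hub→node→sink: bottleneck 11. Total 12.
No augmenting path remains in the residual graph.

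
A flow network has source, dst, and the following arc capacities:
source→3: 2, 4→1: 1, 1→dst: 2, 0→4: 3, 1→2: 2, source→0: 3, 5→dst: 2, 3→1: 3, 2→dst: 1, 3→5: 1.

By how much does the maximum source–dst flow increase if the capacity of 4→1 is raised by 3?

Original max flow = 3.
After raising cap(4→1), augmenting paths through that edge carry 1 more unit.
New max flow = 4. Increase = 1.

1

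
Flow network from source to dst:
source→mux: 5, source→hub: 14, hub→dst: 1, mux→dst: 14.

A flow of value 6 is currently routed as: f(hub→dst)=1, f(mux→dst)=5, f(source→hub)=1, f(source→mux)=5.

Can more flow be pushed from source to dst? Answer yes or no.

Residual reachable from source: {hub, source}; dst is not reachable.
Saturated cut: source→mux, hub→dst with total capacity 6 = current flow value. Flow is maximum.

No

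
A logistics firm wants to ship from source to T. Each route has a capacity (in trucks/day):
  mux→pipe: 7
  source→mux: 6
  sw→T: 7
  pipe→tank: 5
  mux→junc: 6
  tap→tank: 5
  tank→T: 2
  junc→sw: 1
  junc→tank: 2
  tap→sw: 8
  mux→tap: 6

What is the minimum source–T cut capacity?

Max flow = 6 (via 2 augmenting paths).
In the residual at optimum, the set reachable from source is {source}.
Cut edges: source→mux (cap 6). Sum = 6.

6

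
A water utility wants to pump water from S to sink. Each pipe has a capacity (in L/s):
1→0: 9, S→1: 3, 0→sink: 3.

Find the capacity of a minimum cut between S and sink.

3

Max flow = 3 (via 1 augmenting path).
In the residual at optimum, the set reachable from S is {S}.
Cut edges: S→1 (cap 3). Sum = 3.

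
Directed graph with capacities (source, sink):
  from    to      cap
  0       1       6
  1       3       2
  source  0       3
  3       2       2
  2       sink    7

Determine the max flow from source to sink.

2

Augment source→0→1→3→2→sink: bottleneck 2. Total 2.
No augmenting path remains in the residual graph.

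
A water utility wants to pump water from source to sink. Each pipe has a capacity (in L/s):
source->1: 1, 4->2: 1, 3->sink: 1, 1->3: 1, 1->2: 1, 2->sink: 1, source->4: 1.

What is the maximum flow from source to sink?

2

Augment source->1->3->sink: bottleneck 1. Total 1.
Augment source->4->2->sink: bottleneck 1. Total 2.
No augmenting path remains in the residual graph.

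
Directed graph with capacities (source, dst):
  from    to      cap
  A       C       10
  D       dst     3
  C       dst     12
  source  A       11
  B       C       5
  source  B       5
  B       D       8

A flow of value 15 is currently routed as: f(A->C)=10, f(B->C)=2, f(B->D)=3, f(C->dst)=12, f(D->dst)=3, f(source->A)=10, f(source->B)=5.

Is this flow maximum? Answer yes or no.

Yes

Residual reachable from source: {A, source}; dst is not reachable.
Saturated cut: source->B, A->C with total capacity 15 = current flow value. Flow is maximum.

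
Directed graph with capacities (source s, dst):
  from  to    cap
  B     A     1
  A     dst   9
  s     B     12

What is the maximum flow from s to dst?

1

Augment s→B→A→dst: bottleneck 1. Total 1.
No augmenting path remains in the residual graph.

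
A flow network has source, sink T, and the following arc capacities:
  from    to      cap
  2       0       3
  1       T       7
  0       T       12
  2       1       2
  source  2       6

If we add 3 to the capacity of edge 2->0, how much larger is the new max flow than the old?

Original max flow = 5.
After raising cap(2->0), augmenting paths through that edge carry 1 more unit.
New max flow = 6. Increase = 1.

1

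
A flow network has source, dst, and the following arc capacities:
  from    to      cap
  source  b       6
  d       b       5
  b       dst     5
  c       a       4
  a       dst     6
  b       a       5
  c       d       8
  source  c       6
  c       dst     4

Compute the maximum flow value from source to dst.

Augment source→c→dst: bottleneck 4. Total 4.
Augment source→b→dst: bottleneck 5. Total 9.
Augment source→c→a→dst: bottleneck 2. Total 11.
Augment source→b→a→dst: bottleneck 1. Total 12.
No augmenting path remains in the residual graph.

12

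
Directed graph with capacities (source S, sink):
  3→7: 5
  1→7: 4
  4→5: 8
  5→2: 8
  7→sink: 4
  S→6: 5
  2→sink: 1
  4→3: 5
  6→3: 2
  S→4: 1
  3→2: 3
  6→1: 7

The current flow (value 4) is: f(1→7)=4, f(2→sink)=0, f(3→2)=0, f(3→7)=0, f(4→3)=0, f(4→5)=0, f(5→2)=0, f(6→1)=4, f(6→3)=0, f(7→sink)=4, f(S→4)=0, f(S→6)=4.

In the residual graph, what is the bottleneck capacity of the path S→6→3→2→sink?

Residual capacities along the path: S→6: 1, 6→3: 2, 3→2: 3, 2→sink: 1.
Minimum is 1.

1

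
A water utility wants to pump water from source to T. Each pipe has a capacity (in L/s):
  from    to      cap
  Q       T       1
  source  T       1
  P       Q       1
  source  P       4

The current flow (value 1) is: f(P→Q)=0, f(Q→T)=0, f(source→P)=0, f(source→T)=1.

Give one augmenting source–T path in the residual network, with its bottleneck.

source→P→Q→T, bottleneck 1

Residual along source→P→Q→T: source→P: 4, P→Q: 1, Q→T: 1.
Bottleneck = min = 1.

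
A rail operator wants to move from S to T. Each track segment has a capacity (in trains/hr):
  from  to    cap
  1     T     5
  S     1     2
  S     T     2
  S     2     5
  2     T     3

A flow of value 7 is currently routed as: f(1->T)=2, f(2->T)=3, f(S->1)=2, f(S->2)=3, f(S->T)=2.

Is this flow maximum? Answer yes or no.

Yes

Residual reachable from S: {2, S}; T is not reachable.
Saturated cut: S->1, S->T, 2->T with total capacity 7 = current flow value. Flow is maximum.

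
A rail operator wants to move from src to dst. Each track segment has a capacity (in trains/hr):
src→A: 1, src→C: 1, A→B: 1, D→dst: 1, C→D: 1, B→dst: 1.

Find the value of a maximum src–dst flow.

2

Augment src→C→D→dst: bottleneck 1. Total 1.
Augment src→A→B→dst: bottleneck 1. Total 2.
No augmenting path remains in the residual graph.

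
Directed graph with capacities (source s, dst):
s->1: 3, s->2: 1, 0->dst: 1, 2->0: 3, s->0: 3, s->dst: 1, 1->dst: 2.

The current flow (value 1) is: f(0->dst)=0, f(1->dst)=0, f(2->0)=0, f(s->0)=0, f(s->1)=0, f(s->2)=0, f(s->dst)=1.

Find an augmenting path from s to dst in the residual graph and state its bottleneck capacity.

Residual along s->1->dst: s->1: 3, 1->dst: 2.
Bottleneck = min = 2.

s->1->dst, bottleneck 2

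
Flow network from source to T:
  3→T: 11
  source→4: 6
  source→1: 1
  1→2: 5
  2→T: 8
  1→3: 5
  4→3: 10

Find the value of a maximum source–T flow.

Augment source→4→3→T: bottleneck 6. Total 6.
Augment source→1→3→T: bottleneck 1. Total 7.
No augmenting path remains in the residual graph.

7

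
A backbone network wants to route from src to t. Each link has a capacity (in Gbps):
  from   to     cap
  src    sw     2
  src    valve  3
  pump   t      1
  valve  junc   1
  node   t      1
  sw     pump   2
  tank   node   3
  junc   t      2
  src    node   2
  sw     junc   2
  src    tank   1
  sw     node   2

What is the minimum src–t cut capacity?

4

Max flow = 4 (via 4 augmenting paths).
In the residual at optimum, the set reachable from src is {node, src, tank, valve}.
Cut edges: src→sw (cap 2), valve→junc (cap 1), node→t (cap 1). Sum = 4.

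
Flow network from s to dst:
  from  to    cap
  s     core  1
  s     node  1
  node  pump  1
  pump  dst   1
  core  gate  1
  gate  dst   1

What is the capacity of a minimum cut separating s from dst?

2

Max flow = 2 (via 2 augmenting paths).
In the residual at optimum, the set reachable from s is {s}.
Cut edges: s->core (cap 1), s->node (cap 1). Sum = 2.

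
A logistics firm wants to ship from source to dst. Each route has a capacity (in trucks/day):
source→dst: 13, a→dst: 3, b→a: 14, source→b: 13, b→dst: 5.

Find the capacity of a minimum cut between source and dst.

21

Max flow = 21 (via 3 augmenting paths).
In the residual at optimum, the set reachable from source is {a, b, source}.
Cut edges: source→dst (cap 13), b→dst (cap 5), a→dst (cap 3). Sum = 21.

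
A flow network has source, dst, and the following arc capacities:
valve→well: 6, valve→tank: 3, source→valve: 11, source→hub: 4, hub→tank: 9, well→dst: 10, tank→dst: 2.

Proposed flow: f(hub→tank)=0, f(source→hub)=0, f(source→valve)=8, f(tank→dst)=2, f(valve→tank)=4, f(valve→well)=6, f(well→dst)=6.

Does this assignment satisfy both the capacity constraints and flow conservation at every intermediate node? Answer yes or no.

No

Capacity violated on valve→tank: flow 4 > capacity 3.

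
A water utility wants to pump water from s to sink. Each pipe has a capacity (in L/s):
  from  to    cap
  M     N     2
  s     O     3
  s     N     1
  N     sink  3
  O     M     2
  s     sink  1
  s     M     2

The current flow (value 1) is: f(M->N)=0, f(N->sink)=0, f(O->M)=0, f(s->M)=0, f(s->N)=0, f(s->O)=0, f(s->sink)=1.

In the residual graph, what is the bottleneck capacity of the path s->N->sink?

Residual capacities along the path: s->N: 1, N->sink: 3.
Minimum is 1.

1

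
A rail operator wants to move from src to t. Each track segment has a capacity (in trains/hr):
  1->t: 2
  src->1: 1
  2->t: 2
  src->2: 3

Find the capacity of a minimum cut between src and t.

Max flow = 3 (via 2 augmenting paths).
In the residual at optimum, the set reachable from src is {2, src}.
Cut edges: src->1 (cap 1), 2->t (cap 2). Sum = 3.

3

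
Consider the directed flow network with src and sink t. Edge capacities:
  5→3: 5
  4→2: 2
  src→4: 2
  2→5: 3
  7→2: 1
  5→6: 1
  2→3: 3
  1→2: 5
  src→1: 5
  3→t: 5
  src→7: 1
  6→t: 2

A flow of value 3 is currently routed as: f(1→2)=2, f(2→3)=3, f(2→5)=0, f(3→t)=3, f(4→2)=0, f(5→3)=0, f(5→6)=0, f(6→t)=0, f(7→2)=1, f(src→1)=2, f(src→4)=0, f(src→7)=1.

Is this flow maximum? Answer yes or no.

Residual path src→1→2→5→3→t has bottleneck 2 > 0.
Pushing 2 along it raises the flow to 5, so the given flow is not maximum.

No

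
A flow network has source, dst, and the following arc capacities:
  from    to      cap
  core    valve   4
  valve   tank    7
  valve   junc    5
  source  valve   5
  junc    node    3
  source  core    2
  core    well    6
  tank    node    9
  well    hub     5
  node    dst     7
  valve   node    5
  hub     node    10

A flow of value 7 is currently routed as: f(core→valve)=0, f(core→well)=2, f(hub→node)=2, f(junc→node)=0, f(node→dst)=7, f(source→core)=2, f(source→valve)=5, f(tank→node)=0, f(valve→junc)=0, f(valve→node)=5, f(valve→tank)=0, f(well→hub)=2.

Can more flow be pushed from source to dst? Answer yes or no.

No

Residual reachable from source: {source}; dst is not reachable.
Saturated cut: source→core, source→valve with total capacity 7 = current flow value. Flow is maximum.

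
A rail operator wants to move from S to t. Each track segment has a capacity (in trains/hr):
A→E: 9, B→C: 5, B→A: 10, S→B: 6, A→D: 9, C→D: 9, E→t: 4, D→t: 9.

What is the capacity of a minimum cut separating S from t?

6

Max flow = 6 (via 1 augmenting path).
In the residual at optimum, the set reachable from S is {S}.
Cut edges: S→B (cap 6). Sum = 6.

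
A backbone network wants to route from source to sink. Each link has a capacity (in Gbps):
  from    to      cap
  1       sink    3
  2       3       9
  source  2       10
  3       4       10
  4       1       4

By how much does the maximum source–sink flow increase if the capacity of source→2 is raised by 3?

Original max flow = 3.
Edge source→2 does not cross the min cut (source side {1, 2, 3, 4, source}), so extra capacity there cannot help.
New max flow = 3. Increase = 0.

0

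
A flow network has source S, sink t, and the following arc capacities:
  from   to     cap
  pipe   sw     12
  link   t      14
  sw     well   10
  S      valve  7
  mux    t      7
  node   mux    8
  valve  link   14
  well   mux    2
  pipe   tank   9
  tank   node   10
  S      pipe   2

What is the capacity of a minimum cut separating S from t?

Max flow = 9 (via 2 augmenting paths).
In the residual at optimum, the set reachable from S is {S}.
Cut edges: S->pipe (cap 2), S->valve (cap 7). Sum = 9.

9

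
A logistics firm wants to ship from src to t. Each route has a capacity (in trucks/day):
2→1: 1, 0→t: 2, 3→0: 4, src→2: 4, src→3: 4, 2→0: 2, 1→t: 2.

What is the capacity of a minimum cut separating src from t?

Max flow = 3 (via 2 augmenting paths).
In the residual at optimum, the set reachable from src is {0, 2, 3, src}.
Cut edges: 2→1 (cap 1), 0→t (cap 2). Sum = 3.

3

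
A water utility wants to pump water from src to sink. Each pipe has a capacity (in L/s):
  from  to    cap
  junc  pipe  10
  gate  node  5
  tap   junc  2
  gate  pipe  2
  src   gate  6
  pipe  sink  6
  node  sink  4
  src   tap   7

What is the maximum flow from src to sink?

8

Augment src→gate→node→sink: bottleneck 4. Total 4.
Augment src→gate→pipe→sink: bottleneck 2. Total 6.
Augment src→tap→junc→pipe→sink: bottleneck 2. Total 8.
No augmenting path remains in the residual graph.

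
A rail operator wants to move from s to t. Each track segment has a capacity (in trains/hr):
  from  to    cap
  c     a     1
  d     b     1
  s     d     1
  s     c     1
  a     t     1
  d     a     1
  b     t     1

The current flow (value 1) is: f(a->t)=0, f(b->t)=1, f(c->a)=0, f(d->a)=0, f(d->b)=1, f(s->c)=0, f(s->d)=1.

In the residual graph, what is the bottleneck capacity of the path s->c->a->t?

Residual capacities along the path: s->c: 1, c->a: 1, a->t: 1.
Minimum is 1.

1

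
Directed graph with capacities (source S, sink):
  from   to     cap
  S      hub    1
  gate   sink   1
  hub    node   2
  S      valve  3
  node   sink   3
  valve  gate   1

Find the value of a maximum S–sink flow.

Augment S->valve->gate->sink: bottleneck 1. Total 1.
Augment S->hub->node->sink: bottleneck 1. Total 2.
No augmenting path remains in the residual graph.

2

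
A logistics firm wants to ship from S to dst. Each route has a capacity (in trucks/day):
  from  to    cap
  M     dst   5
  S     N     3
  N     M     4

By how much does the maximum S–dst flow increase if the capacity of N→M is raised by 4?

Original max flow = 3.
Edge N→M does not cross the min cut (source side {S}), so extra capacity there cannot help.
New max flow = 3. Increase = 0.

0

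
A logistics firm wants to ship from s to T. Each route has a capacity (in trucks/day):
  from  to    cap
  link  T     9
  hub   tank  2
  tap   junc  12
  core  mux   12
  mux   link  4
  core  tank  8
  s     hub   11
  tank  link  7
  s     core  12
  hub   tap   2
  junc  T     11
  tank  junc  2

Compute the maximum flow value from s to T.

13

Augment s→core→mux→link→T: bottleneck 4. Total 4.
Augment s→core→tank→link→T: bottleneck 5. Total 9.
Augment s→core→tank→junc→T: bottleneck 2. Total 11.
Augment s→hub→tap→junc→T: bottleneck 2. Total 13.
No augmenting path remains in the residual graph.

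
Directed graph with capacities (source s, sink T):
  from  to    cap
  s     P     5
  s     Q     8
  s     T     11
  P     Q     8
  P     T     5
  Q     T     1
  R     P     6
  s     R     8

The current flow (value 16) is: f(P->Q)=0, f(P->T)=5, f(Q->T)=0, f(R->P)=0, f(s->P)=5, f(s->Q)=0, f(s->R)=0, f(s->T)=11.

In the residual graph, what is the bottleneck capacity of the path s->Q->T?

1

Residual capacities along the path: s->Q: 8, Q->T: 1.
Minimum is 1.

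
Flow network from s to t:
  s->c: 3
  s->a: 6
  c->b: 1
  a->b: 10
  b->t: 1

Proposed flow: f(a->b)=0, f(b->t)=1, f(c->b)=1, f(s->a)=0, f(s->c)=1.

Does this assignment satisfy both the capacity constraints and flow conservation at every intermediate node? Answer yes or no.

Yes

Every edge has 0 ≤ f(e) ≤ cap(e).
At each intermediate node, inflow equals outflow.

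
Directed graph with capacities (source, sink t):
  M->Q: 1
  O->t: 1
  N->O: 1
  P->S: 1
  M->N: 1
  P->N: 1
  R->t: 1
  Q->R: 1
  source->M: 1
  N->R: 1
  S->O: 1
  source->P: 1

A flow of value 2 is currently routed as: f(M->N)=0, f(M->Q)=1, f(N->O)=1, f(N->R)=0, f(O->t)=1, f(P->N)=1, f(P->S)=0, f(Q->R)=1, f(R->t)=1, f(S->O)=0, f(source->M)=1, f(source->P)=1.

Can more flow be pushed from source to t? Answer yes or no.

No

Residual reachable from source: {source}; t is not reachable.
Saturated cut: source->M, source->P with total capacity 2 = current flow value. Flow is maximum.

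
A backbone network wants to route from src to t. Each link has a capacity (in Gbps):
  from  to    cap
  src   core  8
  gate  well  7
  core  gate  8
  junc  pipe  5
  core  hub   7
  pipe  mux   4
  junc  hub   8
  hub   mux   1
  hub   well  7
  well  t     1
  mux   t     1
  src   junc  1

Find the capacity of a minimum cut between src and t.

Max flow = 2 (via 2 augmenting paths).
In the residual at optimum, the set reachable from src is {core, gate, hub, junc, mux, pipe, src, well}.
Cut edges: mux→t (cap 1), well→t (cap 1). Sum = 2.

2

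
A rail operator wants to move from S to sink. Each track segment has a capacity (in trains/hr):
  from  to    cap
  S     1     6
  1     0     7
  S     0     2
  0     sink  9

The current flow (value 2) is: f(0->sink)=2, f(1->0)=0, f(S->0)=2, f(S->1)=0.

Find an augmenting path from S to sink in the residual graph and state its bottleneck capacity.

S->1->0->sink, bottleneck 6

Residual along S->1->0->sink: S->1: 6, 1->0: 7, 0->sink: 7.
Bottleneck = min = 6.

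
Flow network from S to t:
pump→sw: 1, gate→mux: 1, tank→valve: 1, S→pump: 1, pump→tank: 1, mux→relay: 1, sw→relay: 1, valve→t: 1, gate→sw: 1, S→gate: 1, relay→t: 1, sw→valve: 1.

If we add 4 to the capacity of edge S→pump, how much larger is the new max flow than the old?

0

Original max flow = 2.
Even with extra capacity on S→pump, another cut of capacity 2 remains binding.
New max flow = 2. Increase = 0.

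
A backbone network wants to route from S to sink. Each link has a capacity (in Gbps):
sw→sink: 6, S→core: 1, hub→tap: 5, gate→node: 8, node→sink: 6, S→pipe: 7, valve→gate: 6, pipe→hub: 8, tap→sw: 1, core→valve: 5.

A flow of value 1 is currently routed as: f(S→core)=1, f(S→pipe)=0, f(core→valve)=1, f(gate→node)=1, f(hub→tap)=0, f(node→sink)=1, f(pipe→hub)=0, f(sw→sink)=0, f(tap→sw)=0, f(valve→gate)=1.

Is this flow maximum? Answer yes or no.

No

Residual path S→pipe→hub→tap→sw→sink has bottleneck 1 > 0.
Pushing 1 along it raises the flow to 2, so the given flow is not maximum.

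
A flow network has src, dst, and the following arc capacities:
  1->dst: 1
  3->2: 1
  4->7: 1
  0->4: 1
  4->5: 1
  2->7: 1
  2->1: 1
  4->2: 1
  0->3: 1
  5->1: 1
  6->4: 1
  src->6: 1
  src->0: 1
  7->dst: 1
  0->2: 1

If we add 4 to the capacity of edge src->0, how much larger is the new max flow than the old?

Original max flow = 2.
Even with extra capacity on src->0, another cut of capacity 2 remains binding.
New max flow = 2. Increase = 0.

0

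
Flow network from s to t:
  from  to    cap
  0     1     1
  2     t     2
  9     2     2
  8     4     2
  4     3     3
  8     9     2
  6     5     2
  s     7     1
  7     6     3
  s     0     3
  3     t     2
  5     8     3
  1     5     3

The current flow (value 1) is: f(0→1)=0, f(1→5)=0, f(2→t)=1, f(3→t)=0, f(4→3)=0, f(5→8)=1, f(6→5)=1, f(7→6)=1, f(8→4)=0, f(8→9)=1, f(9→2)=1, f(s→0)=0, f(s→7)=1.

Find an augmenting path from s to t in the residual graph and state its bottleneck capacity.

s→0→1→5→8→9→2→t, bottleneck 1

Residual along s→0→1→5→8→9→2→t: s→0: 3, 0→1: 1, 1→5: 3, 5→8: 2, 8→9: 1, 9→2: 1, 2→t: 1.
Bottleneck = min = 1.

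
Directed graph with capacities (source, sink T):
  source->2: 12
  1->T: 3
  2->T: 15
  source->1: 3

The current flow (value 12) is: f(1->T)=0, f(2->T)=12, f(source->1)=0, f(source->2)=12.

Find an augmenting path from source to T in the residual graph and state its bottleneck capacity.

Residual along source->1->T: source->1: 3, 1->T: 3.
Bottleneck = min = 3.

source->1->T, bottleneck 3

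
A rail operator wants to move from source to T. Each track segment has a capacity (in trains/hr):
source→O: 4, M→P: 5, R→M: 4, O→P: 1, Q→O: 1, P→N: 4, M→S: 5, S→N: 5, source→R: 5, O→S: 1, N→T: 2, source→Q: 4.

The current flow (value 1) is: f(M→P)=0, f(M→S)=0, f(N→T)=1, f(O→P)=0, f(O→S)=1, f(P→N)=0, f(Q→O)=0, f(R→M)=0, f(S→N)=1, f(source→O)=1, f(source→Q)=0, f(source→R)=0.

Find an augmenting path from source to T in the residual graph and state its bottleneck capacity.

Residual along source→O→P→N→T: source→O: 3, O→P: 1, P→N: 4, N→T: 1.
Bottleneck = min = 1.

source→O→P→N→T, bottleneck 1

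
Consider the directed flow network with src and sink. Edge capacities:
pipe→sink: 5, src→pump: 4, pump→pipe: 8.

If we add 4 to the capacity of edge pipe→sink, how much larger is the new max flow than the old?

Original max flow = 4.
Edge pipe→sink does not cross the min cut (source side {src}), so extra capacity there cannot help.
New max flow = 4. Increase = 0.

0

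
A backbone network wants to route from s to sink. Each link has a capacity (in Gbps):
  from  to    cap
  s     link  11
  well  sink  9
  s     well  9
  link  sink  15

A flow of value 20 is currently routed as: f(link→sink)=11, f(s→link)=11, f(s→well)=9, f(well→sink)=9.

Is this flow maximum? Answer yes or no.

Residual reachable from s: {s}; sink is not reachable.
Saturated cut: s→link, s→well with total capacity 20 = current flow value. Flow is maximum.

Yes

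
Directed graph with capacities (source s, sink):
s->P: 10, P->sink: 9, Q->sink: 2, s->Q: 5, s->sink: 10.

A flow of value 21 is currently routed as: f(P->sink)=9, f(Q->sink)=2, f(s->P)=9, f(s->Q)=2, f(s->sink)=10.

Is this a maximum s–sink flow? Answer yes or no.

Yes

Residual reachable from s: {P, Q, s}; sink is not reachable.
Saturated cut: s->sink, Q->sink, P->sink with total capacity 21 = current flow value. Flow is maximum.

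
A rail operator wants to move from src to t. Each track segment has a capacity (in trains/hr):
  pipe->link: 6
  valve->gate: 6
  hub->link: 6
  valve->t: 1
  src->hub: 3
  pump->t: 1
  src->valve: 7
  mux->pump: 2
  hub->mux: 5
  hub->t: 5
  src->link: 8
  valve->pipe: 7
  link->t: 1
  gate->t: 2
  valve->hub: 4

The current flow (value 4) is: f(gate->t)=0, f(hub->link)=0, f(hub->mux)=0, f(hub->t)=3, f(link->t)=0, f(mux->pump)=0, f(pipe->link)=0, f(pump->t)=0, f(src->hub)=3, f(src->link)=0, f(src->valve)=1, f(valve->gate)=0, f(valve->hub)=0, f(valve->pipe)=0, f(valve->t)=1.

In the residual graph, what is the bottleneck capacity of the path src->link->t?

1

Residual capacities along the path: src->link: 8, link->t: 1.
Minimum is 1.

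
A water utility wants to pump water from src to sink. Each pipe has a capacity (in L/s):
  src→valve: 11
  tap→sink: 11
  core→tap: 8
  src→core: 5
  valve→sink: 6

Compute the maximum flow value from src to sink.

11

Augment src→valve→sink: bottleneck 6. Total 6.
Augment src→core→tap→sink: bottleneck 5. Total 11.
No augmenting path remains in the residual graph.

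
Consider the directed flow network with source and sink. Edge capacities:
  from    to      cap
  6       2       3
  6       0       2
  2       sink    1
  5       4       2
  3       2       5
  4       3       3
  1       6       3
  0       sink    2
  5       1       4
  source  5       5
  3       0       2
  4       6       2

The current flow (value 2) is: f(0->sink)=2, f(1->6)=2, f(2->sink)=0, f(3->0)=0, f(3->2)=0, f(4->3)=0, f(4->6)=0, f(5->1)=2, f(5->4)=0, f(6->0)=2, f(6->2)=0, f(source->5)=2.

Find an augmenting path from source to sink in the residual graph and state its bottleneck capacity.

source->5->1->6->2->sink, bottleneck 1

Residual along source->5->1->6->2->sink: source->5: 3, 5->1: 2, 1->6: 1, 6->2: 3, 2->sink: 1.
Bottleneck = min = 1.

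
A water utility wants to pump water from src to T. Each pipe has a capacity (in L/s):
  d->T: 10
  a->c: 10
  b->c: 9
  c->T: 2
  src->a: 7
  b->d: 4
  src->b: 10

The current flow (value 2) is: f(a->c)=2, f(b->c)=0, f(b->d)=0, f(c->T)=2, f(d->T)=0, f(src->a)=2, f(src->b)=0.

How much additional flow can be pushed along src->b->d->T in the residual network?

Residual capacities along the path: src->b: 10, b->d: 4, d->T: 10.
Minimum is 4.

4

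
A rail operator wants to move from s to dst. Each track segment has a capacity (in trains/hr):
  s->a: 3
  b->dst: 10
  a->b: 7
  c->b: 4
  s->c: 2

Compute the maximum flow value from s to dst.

Augment s->a->b->dst: bottleneck 3. Total 3.
Augment s->c->b->dst: bottleneck 2. Total 5.
No augmenting path remains in the residual graph.

5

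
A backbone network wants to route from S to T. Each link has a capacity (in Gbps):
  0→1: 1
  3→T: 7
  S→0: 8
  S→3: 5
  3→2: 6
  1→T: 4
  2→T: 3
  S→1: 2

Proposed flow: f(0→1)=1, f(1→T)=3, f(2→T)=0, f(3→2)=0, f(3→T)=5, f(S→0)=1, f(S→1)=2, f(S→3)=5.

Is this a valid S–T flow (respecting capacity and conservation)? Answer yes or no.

Every edge has 0 ≤ f(e) ≤ cap(e).
At each intermediate node, inflow equals outflow.

Yes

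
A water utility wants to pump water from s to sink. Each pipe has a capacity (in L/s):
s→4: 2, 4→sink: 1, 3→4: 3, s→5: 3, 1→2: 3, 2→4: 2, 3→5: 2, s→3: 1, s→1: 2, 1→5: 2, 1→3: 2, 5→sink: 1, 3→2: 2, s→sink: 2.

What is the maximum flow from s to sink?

4

Augment s→sink: bottleneck 2. Total 2.
Augment s→5→sink: bottleneck 1. Total 3.
Augment s→4→sink: bottleneck 1. Total 4.
No augmenting path remains in the residual graph.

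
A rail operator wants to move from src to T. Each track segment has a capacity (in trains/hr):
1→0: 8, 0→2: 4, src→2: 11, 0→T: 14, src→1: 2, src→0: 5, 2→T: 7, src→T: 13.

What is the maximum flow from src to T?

27

Augment src→T: bottleneck 13. Total 13.
Augment src→0→T: bottleneck 5. Total 18.
Augment src→2→T: bottleneck 7. Total 25.
Augment src→1→0→T: bottleneck 2. Total 27.
No augmenting path remains in the residual graph.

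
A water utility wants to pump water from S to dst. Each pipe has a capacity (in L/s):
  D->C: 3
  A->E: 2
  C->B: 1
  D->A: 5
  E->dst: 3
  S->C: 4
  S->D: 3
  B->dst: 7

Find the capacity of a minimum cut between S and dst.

3

Max flow = 3 (via 2 augmenting paths).
In the residual at optimum, the set reachable from S is {A, C, D, S}.
Cut edges: A->E (cap 2), C->B (cap 1). Sum = 3.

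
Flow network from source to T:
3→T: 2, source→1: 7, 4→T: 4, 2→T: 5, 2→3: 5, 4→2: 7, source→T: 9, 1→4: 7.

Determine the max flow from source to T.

Augment source→T: bottleneck 9. Total 9.
Augment source→1→4→T: bottleneck 4. Total 13.
Augment source→1→4→2→T: bottleneck 3. Total 16.
No augmenting path remains in the residual graph.

16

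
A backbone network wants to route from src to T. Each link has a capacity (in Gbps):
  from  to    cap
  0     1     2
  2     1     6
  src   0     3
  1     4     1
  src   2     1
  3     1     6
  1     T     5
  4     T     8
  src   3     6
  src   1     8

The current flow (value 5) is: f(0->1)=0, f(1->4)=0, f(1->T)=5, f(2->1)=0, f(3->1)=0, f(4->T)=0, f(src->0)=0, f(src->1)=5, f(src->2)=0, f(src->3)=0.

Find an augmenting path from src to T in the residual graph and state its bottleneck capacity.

src->1->4->T, bottleneck 1

Residual along src->1->4->T: src->1: 3, 1->4: 1, 4->T: 8.
Bottleneck = min = 1.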